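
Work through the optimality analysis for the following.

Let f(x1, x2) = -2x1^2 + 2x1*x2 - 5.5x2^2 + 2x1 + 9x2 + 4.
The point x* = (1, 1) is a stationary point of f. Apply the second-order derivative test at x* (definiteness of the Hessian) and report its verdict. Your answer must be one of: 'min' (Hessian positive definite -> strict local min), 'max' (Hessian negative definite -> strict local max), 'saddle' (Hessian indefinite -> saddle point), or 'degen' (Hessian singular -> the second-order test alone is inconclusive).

Compute the Hessian H = grad^2 f:
  H = [[-4, 2], [2, -11]]
Verify stationarity: grad f(x*) = H x* + g = (0, 0).
Eigenvalues of H: -11.5311, -3.4689.
Both eigenvalues < 0, so H is negative definite -> x* is a strict local max.

max


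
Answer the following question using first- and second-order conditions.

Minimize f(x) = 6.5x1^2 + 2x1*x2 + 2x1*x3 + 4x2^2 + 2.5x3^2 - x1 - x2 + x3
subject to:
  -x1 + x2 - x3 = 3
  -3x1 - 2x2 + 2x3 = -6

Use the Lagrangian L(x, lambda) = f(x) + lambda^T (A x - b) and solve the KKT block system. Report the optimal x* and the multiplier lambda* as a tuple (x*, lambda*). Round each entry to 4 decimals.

Form the Lagrangian:
  L(x, lambda) = (1/2) x^T Q x + c^T x + lambda^T (A x - b)
Stationarity (grad_x L = 0): Q x + c + A^T lambda = 0.
Primal feasibility: A x = b.

This gives the KKT block system:
  [ Q   A^T ] [ x     ]   [-c ]
  [ A    0  ] [ lambda ] = [ b ]

Solving the linear system:
  x*      = (0, 1.1538, -1.8462)
  lambda* = (-5.8923, 1.1692)
  f(x*)   = 10.8462

x* = (0, 1.1538, -1.8462), lambda* = (-5.8923, 1.1692)


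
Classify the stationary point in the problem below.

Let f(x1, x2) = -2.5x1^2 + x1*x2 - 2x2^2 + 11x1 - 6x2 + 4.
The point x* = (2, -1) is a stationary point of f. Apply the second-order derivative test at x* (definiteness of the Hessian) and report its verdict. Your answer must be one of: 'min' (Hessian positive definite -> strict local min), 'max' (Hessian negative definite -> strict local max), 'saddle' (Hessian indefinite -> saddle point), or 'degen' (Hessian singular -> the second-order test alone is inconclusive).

Compute the Hessian H = grad^2 f:
  H = [[-5, 1], [1, -4]]
Verify stationarity: grad f(x*) = H x* + g = (0, 0).
Eigenvalues of H: -5.618, -3.382.
Both eigenvalues < 0, so H is negative definite -> x* is a strict local max.

max


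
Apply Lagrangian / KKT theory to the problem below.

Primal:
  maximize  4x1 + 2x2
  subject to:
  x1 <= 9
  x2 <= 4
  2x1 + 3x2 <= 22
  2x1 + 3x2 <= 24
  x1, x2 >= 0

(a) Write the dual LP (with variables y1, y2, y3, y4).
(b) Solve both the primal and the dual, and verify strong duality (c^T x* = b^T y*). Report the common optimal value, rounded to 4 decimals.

The standard primal-dual pair for 'max c^T x s.t. A x <= b, x >= 0' is:
  Dual:  min b^T y  s.t.  A^T y >= c,  y >= 0.

So the dual LP is:
  minimize  9y1 + 4y2 + 22y3 + 24y4
  subject to:
    y1 + 2y3 + 2y4 >= 4
    y2 + 3y3 + 3y4 >= 2
    y1, y2, y3, y4 >= 0

Solving the primal: x* = (9, 1.3333).
  primal value c^T x* = 38.6667.
Solving the dual: y* = (2.6667, 0, 0.6667, 0).
  dual value b^T y* = 38.6667.
Strong duality: c^T x* = b^T y*. Confirmed.

38.6667


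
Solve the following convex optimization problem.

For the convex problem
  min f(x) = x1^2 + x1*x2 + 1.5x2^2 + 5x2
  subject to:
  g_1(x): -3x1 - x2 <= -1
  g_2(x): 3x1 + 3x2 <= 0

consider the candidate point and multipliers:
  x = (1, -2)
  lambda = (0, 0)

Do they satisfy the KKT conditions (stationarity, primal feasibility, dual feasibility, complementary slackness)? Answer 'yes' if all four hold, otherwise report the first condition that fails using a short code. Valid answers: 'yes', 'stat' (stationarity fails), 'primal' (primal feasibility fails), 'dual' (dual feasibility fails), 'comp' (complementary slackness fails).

Gradient of f: grad f(x) = Q x + c = (0, 0)
Constraint values g_i(x) = a_i^T x - b_i:
  g_1((1, -2)) = 0
  g_2((1, -2)) = -3
Stationarity residual: grad f(x) + sum_i lambda_i a_i = (0, 0)
  -> stationarity OK
Primal feasibility (all g_i <= 0): OK
Dual feasibility (all lambda_i >= 0): OK
Complementary slackness (lambda_i * g_i(x) = 0 for all i): OK

Verdict: yes, KKT holds.

yes


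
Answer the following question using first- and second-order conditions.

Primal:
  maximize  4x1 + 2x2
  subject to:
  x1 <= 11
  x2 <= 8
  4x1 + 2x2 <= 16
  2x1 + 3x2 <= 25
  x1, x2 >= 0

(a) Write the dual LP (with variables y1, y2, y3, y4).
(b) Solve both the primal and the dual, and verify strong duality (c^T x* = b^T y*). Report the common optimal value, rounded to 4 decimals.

The standard primal-dual pair for 'max c^T x s.t. A x <= b, x >= 0' is:
  Dual:  min b^T y  s.t.  A^T y >= c,  y >= 0.

So the dual LP is:
  minimize  11y1 + 8y2 + 16y3 + 25y4
  subject to:
    y1 + 4y3 + 2y4 >= 4
    y2 + 2y3 + 3y4 >= 2
    y1, y2, y3, y4 >= 0

Solving the primal: x* = (0, 8).
  primal value c^T x* = 16.
Solving the dual: y* = (0, 0, 1, 0).
  dual value b^T y* = 16.
Strong duality: c^T x* = b^T y*. Confirmed.

16


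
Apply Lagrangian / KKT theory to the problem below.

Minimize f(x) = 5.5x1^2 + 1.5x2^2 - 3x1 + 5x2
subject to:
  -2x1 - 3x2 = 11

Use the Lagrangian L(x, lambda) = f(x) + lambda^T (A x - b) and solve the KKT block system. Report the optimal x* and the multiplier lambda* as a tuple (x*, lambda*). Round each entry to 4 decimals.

Form the Lagrangian:
  L(x, lambda) = (1/2) x^T Q x + c^T x + lambda^T (A x - b)
Stationarity (grad_x L = 0): Q x + c + A^T lambda = 0.
Primal feasibility: A x = b.

This gives the KKT block system:
  [ Q   A^T ] [ x     ]   [-c ]
  [ A    0  ] [ lambda ] = [ b ]

Solving the linear system:
  x*      = (-0.0811, -3.6126)
  lambda* = (-1.9459)
  f(x*)   = 1.7928

x* = (-0.0811, -3.6126), lambda* = (-1.9459)


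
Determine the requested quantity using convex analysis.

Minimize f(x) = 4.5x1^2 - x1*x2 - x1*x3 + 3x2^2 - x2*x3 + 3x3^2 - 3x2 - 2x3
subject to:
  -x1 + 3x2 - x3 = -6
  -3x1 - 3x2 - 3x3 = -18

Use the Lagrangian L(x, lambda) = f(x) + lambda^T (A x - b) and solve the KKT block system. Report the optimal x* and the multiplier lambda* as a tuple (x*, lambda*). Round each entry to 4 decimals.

Form the Lagrangian:
  L(x, lambda) = (1/2) x^T Q x + c^T x + lambda^T (A x - b)
Stationarity (grad_x L = 0): Q x + c + A^T lambda = 0.
Primal feasibility: A x = b.

This gives the KKT block system:
  [ Q   A^T ] [ x     ]   [-c ]
  [ A    0  ] [ lambda ] = [ b ]

Solving the linear system:
  x*      = (2.3529, 0, 3.6471)
  lambda* = (6.6324, 3.6324)
  f(x*)   = 48.9412

x* = (2.3529, 0, 3.6471), lambda* = (6.6324, 3.6324)


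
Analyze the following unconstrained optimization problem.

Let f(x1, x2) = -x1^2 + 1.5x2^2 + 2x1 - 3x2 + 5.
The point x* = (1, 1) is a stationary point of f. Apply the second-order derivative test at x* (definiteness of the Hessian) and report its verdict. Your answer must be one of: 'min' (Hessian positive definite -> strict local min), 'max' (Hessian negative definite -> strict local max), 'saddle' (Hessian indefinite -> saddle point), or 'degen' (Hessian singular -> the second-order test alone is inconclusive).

Compute the Hessian H = grad^2 f:
  H = [[-2, 0], [0, 3]]
Verify stationarity: grad f(x*) = H x* + g = (0, 0).
Eigenvalues of H: -2, 3.
Eigenvalues have mixed signs, so H is indefinite -> x* is a saddle point.

saddle


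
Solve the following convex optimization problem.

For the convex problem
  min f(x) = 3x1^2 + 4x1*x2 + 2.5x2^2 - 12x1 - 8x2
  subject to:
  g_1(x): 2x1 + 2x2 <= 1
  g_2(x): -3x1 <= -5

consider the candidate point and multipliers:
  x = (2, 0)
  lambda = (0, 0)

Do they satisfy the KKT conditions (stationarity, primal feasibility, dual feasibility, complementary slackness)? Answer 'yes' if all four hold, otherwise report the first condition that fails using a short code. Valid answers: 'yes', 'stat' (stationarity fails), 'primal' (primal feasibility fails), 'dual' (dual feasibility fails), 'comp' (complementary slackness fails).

Gradient of f: grad f(x) = Q x + c = (0, 0)
Constraint values g_i(x) = a_i^T x - b_i:
  g_1((2, 0)) = 3
  g_2((2, 0)) = -1
Stationarity residual: grad f(x) + sum_i lambda_i a_i = (0, 0)
  -> stationarity OK
Primal feasibility (all g_i <= 0): FAILS
Dual feasibility (all lambda_i >= 0): OK
Complementary slackness (lambda_i * g_i(x) = 0 for all i): OK

Verdict: the first failing condition is primal_feasibility -> primal.

primal


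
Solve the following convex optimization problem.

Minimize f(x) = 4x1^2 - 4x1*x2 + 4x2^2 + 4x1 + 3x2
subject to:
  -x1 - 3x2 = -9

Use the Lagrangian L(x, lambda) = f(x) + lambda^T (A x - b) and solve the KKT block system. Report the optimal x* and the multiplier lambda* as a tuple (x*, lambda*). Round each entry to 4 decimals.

Form the Lagrangian:
  L(x, lambda) = (1/2) x^T Q x + c^T x + lambda^T (A x - b)
Stationarity (grad_x L = 0): Q x + c + A^T lambda = 0.
Primal feasibility: A x = b.

This gives the KKT block system:
  [ Q   A^T ] [ x     ]   [-c ]
  [ A    0  ] [ lambda ] = [ b ]

Solving the linear system:
  x*      = (1.4712, 2.5096)
  lambda* = (5.7308)
  f(x*)   = 32.4952

x* = (1.4712, 2.5096), lambda* = (5.7308)


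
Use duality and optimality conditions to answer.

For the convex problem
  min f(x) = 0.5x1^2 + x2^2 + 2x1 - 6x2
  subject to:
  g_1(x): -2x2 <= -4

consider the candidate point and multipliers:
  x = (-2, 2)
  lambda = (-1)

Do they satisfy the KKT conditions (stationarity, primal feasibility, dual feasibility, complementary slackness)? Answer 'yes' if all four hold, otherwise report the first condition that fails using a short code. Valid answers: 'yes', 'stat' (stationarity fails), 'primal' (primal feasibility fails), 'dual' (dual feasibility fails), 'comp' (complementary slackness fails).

Gradient of f: grad f(x) = Q x + c = (0, -2)
Constraint values g_i(x) = a_i^T x - b_i:
  g_1((-2, 2)) = 0
Stationarity residual: grad f(x) + sum_i lambda_i a_i = (0, 0)
  -> stationarity OK
Primal feasibility (all g_i <= 0): OK
Dual feasibility (all lambda_i >= 0): FAILS
Complementary slackness (lambda_i * g_i(x) = 0 for all i): OK

Verdict: the first failing condition is dual_feasibility -> dual.

dual


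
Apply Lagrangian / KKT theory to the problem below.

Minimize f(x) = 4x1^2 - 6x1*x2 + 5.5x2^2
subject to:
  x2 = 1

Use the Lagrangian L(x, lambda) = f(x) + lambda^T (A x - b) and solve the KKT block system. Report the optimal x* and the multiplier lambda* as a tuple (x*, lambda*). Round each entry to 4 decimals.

Form the Lagrangian:
  L(x, lambda) = (1/2) x^T Q x + c^T x + lambda^T (A x - b)
Stationarity (grad_x L = 0): Q x + c + A^T lambda = 0.
Primal feasibility: A x = b.

This gives the KKT block system:
  [ Q   A^T ] [ x     ]   [-c ]
  [ A    0  ] [ lambda ] = [ b ]

Solving the linear system:
  x*      = (0.75, 1)
  lambda* = (-6.5)
  f(x*)   = 3.25

x* = (0.75, 1), lambda* = (-6.5)


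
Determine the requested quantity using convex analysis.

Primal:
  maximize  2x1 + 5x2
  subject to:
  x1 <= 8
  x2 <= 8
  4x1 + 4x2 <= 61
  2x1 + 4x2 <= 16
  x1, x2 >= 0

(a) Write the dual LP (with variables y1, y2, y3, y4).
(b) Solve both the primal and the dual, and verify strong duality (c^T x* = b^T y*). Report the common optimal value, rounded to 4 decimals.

The standard primal-dual pair for 'max c^T x s.t. A x <= b, x >= 0' is:
  Dual:  min b^T y  s.t.  A^T y >= c,  y >= 0.

So the dual LP is:
  minimize  8y1 + 8y2 + 61y3 + 16y4
  subject to:
    y1 + 4y3 + 2y4 >= 2
    y2 + 4y3 + 4y4 >= 5
    y1, y2, y3, y4 >= 0

Solving the primal: x* = (0, 4).
  primal value c^T x* = 20.
Solving the dual: y* = (0, 0, 0, 1.25).
  dual value b^T y* = 20.
Strong duality: c^T x* = b^T y*. Confirmed.

20


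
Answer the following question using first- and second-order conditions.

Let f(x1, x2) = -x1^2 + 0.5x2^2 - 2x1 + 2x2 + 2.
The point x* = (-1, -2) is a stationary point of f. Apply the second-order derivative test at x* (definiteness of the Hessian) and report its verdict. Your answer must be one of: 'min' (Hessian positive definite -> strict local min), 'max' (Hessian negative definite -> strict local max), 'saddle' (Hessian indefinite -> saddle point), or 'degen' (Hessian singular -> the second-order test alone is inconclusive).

Compute the Hessian H = grad^2 f:
  H = [[-2, 0], [0, 1]]
Verify stationarity: grad f(x*) = H x* + g = (0, 0).
Eigenvalues of H: -2, 1.
Eigenvalues have mixed signs, so H is indefinite -> x* is a saddle point.

saddle


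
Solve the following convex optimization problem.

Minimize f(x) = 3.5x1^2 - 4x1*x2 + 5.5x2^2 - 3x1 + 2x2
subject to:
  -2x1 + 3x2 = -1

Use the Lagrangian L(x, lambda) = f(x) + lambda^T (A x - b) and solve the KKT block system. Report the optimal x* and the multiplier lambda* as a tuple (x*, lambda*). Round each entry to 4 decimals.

Form the Lagrangian:
  L(x, lambda) = (1/2) x^T Q x + c^T x + lambda^T (A x - b)
Stationarity (grad_x L = 0): Q x + c + A^T lambda = 0.
Primal feasibility: A x = b.

This gives the KKT block system:
  [ Q   A^T ] [ x     ]   [-c ]
  [ A    0  ] [ lambda ] = [ b ]

Solving the linear system:
  x*      = (0.4237, -0.0508)
  lambda* = (0.0847)
  f(x*)   = -0.6441

x* = (0.4237, -0.0508), lambda* = (0.0847)


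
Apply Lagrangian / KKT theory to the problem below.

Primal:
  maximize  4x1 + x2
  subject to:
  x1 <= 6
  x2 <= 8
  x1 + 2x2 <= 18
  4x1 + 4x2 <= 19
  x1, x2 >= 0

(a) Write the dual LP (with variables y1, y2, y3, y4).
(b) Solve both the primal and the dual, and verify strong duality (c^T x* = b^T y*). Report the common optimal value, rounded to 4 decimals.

The standard primal-dual pair for 'max c^T x s.t. A x <= b, x >= 0' is:
  Dual:  min b^T y  s.t.  A^T y >= c,  y >= 0.

So the dual LP is:
  minimize  6y1 + 8y2 + 18y3 + 19y4
  subject to:
    y1 + y3 + 4y4 >= 4
    y2 + 2y3 + 4y4 >= 1
    y1, y2, y3, y4 >= 0

Solving the primal: x* = (4.75, 0).
  primal value c^T x* = 19.
Solving the dual: y* = (0, 0, 0, 1).
  dual value b^T y* = 19.
Strong duality: c^T x* = b^T y*. Confirmed.

19


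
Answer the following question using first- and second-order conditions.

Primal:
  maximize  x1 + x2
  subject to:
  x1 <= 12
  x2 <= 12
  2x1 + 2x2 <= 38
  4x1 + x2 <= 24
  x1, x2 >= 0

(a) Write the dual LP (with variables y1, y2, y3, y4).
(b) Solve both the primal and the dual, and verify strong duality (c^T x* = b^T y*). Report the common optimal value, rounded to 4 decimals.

The standard primal-dual pair for 'max c^T x s.t. A x <= b, x >= 0' is:
  Dual:  min b^T y  s.t.  A^T y >= c,  y >= 0.

So the dual LP is:
  minimize  12y1 + 12y2 + 38y3 + 24y4
  subject to:
    y1 + 2y3 + 4y4 >= 1
    y2 + 2y3 + y4 >= 1
    y1, y2, y3, y4 >= 0

Solving the primal: x* = (3, 12).
  primal value c^T x* = 15.
Solving the dual: y* = (0, 0.75, 0, 0.25).
  dual value b^T y* = 15.
Strong duality: c^T x* = b^T y*. Confirmed.

15


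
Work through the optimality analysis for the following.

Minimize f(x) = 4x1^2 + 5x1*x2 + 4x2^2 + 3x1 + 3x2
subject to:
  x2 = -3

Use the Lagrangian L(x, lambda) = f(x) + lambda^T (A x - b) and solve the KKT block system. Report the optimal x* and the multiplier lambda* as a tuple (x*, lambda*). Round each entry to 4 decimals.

Form the Lagrangian:
  L(x, lambda) = (1/2) x^T Q x + c^T x + lambda^T (A x - b)
Stationarity (grad_x L = 0): Q x + c + A^T lambda = 0.
Primal feasibility: A x = b.

This gives the KKT block system:
  [ Q   A^T ] [ x     ]   [-c ]
  [ A    0  ] [ lambda ] = [ b ]

Solving the linear system:
  x*      = (1.5, -3)
  lambda* = (13.5)
  f(x*)   = 18

x* = (1.5, -3), lambda* = (13.5)


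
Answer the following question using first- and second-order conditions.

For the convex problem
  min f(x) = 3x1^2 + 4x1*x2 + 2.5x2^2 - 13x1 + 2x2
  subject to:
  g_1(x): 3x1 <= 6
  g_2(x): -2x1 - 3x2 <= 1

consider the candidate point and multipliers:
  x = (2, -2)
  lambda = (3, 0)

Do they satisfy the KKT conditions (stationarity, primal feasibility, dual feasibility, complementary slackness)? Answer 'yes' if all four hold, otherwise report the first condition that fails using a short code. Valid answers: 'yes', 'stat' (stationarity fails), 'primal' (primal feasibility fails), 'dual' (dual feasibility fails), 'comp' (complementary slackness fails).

Gradient of f: grad f(x) = Q x + c = (-9, 0)
Constraint values g_i(x) = a_i^T x - b_i:
  g_1((2, -2)) = 0
  g_2((2, -2)) = 1
Stationarity residual: grad f(x) + sum_i lambda_i a_i = (0, 0)
  -> stationarity OK
Primal feasibility (all g_i <= 0): FAILS
Dual feasibility (all lambda_i >= 0): OK
Complementary slackness (lambda_i * g_i(x) = 0 for all i): OK

Verdict: the first failing condition is primal_feasibility -> primal.

primal


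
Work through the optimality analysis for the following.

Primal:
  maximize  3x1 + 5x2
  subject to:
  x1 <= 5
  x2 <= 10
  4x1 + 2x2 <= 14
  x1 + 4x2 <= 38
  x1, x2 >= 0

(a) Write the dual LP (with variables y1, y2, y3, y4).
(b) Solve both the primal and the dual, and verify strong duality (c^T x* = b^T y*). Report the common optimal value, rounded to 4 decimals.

The standard primal-dual pair for 'max c^T x s.t. A x <= b, x >= 0' is:
  Dual:  min b^T y  s.t.  A^T y >= c,  y >= 0.

So the dual LP is:
  minimize  5y1 + 10y2 + 14y3 + 38y4
  subject to:
    y1 + 4y3 + y4 >= 3
    y2 + 2y3 + 4y4 >= 5
    y1, y2, y3, y4 >= 0

Solving the primal: x* = (0, 7).
  primal value c^T x* = 35.
Solving the dual: y* = (0, 0, 2.5, 0).
  dual value b^T y* = 35.
Strong duality: c^T x* = b^T y*. Confirmed.

35


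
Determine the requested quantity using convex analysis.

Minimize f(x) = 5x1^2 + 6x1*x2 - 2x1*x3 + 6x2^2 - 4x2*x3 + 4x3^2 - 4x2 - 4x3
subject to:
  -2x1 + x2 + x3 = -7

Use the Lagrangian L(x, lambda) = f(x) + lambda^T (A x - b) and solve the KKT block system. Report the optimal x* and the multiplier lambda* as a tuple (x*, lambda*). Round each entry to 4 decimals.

Form the Lagrangian:
  L(x, lambda) = (1/2) x^T Q x + c^T x + lambda^T (A x - b)
Stationarity (grad_x L = 0): Q x + c + A^T lambda = 0.
Primal feasibility: A x = b.

This gives the KKT block system:
  [ Q   A^T ] [ x     ]   [-c ]
  [ A    0  ] [ lambda ] = [ b ]

Solving the linear system:
  x*      = (2.3333, -1.6667, -0.6667)
  lambda* = (7.3333)
  f(x*)   = 30.3333

x* = (2.3333, -1.6667, -0.6667), lambda* = (7.3333)


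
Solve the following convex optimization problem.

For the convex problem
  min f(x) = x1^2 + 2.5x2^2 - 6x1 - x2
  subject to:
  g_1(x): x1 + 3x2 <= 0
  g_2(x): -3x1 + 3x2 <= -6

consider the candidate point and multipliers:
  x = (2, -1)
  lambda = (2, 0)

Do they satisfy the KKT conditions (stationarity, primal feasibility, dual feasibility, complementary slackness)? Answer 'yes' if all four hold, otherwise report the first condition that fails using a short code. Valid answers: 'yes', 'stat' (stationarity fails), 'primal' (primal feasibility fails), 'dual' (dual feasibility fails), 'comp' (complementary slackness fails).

Gradient of f: grad f(x) = Q x + c = (-2, -6)
Constraint values g_i(x) = a_i^T x - b_i:
  g_1((2, -1)) = -1
  g_2((2, -1)) = -3
Stationarity residual: grad f(x) + sum_i lambda_i a_i = (0, 0)
  -> stationarity OK
Primal feasibility (all g_i <= 0): OK
Dual feasibility (all lambda_i >= 0): OK
Complementary slackness (lambda_i * g_i(x) = 0 for all i): FAILS

Verdict: the first failing condition is complementary_slackness -> comp.

comp


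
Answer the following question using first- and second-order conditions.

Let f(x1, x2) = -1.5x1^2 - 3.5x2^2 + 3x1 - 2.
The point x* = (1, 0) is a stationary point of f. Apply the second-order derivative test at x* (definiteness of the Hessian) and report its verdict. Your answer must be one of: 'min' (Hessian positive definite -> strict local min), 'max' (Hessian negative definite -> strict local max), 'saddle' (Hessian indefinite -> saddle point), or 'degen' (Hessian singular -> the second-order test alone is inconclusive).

Compute the Hessian H = grad^2 f:
  H = [[-3, 0], [0, -7]]
Verify stationarity: grad f(x*) = H x* + g = (0, 0).
Eigenvalues of H: -7, -3.
Both eigenvalues < 0, so H is negative definite -> x* is a strict local max.

max


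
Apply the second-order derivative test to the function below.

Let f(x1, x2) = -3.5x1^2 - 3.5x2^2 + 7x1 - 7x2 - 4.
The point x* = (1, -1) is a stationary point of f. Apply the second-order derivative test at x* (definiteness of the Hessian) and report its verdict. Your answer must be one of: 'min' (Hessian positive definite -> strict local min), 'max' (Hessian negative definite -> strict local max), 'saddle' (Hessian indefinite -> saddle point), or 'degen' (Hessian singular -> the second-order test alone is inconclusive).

Compute the Hessian H = grad^2 f:
  H = [[-7, 0], [0, -7]]
Verify stationarity: grad f(x*) = H x* + g = (0, 0).
Eigenvalues of H: -7, -7.
Both eigenvalues < 0, so H is negative definite -> x* is a strict local max.

max


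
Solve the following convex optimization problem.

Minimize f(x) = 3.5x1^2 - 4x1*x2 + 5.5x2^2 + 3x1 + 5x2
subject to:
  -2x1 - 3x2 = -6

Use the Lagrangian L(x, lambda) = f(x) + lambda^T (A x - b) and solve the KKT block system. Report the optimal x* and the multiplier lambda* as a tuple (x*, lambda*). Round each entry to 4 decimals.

Form the Lagrangian:
  L(x, lambda) = (1/2) x^T Q x + c^T x + lambda^T (A x - b)
Stationarity (grad_x L = 0): Q x + c + A^T lambda = 0.
Primal feasibility: A x = b.

This gives the KKT block system:
  [ Q   A^T ] [ x     ]   [-c ]
  [ A    0  ] [ lambda ] = [ b ]

Solving the linear system:
  x*      = (1.3355, 1.1097)
  lambda* = (3.9548)
  f(x*)   = 16.6419

x* = (1.3355, 1.1097), lambda* = (3.9548)


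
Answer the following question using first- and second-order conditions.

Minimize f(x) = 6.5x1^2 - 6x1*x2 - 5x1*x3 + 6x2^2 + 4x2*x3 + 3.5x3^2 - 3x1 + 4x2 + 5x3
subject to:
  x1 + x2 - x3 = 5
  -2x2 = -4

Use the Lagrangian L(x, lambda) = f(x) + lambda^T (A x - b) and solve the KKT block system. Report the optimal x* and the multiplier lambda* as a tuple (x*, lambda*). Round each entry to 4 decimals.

Form the Lagrangian:
  L(x, lambda) = (1/2) x^T Q x + c^T x + lambda^T (A x - b)
Stationarity (grad_x L = 0): Q x + c + A^T lambda = 0.
Primal feasibility: A x = b.

This gives the KKT block system:
  [ Q   A^T ] [ x     ]   [-c ]
  [ A    0  ] [ lambda ] = [ b ]

Solving the linear system:
  x*      = (0.8, 2, -2.2)
  lambda* = (-6.4, 4)
  f(x*)   = 21.3

x* = (0.8, 2, -2.2), lambda* = (-6.4, 4)


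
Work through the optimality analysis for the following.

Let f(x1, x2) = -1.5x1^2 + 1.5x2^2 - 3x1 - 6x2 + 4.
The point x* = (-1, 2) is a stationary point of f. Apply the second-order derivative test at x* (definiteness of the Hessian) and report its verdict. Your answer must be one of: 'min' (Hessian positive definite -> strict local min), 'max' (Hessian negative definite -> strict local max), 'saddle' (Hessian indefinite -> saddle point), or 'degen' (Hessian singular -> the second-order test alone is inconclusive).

Compute the Hessian H = grad^2 f:
  H = [[-3, 0], [0, 3]]
Verify stationarity: grad f(x*) = H x* + g = (0, 0).
Eigenvalues of H: -3, 3.
Eigenvalues have mixed signs, so H is indefinite -> x* is a saddle point.

saddle


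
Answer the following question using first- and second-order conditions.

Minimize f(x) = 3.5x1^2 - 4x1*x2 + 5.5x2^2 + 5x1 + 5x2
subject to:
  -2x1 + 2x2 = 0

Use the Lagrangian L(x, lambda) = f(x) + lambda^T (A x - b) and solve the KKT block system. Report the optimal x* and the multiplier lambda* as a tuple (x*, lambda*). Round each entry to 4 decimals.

Form the Lagrangian:
  L(x, lambda) = (1/2) x^T Q x + c^T x + lambda^T (A x - b)
Stationarity (grad_x L = 0): Q x + c + A^T lambda = 0.
Primal feasibility: A x = b.

This gives the KKT block system:
  [ Q   A^T ] [ x     ]   [-c ]
  [ A    0  ] [ lambda ] = [ b ]

Solving the linear system:
  x*      = (-1, -1)
  lambda* = (1)
  f(x*)   = -5

x* = (-1, -1), lambda* = (1)


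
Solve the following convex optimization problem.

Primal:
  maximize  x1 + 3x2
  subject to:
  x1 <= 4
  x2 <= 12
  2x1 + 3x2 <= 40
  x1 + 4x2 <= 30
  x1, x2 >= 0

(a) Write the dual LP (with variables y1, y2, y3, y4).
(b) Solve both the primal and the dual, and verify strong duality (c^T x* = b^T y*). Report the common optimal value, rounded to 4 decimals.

The standard primal-dual pair for 'max c^T x s.t. A x <= b, x >= 0' is:
  Dual:  min b^T y  s.t.  A^T y >= c,  y >= 0.

So the dual LP is:
  minimize  4y1 + 12y2 + 40y3 + 30y4
  subject to:
    y1 + 2y3 + y4 >= 1
    y2 + 3y3 + 4y4 >= 3
    y1, y2, y3, y4 >= 0

Solving the primal: x* = (4, 6.5).
  primal value c^T x* = 23.5.
Solving the dual: y* = (0.25, 0, 0, 0.75).
  dual value b^T y* = 23.5.
Strong duality: c^T x* = b^T y*. Confirmed.

23.5


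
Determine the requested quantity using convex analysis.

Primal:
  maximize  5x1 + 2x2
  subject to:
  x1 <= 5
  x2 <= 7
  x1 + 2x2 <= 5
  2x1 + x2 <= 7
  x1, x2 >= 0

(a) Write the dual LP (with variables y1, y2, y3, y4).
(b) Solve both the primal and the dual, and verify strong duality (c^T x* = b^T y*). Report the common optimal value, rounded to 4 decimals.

The standard primal-dual pair for 'max c^T x s.t. A x <= b, x >= 0' is:
  Dual:  min b^T y  s.t.  A^T y >= c,  y >= 0.

So the dual LP is:
  minimize  5y1 + 7y2 + 5y3 + 7y4
  subject to:
    y1 + y3 + 2y4 >= 5
    y2 + 2y3 + y4 >= 2
    y1, y2, y3, y4 >= 0

Solving the primal: x* = (3.5, 0).
  primal value c^T x* = 17.5.
Solving the dual: y* = (0, 0, 0, 2.5).
  dual value b^T y* = 17.5.
Strong duality: c^T x* = b^T y*. Confirmed.

17.5


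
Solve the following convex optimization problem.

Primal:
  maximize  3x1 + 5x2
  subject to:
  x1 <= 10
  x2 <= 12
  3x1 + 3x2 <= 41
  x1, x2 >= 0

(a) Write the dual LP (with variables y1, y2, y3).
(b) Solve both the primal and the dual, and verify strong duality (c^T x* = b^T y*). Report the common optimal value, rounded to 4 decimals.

The standard primal-dual pair for 'max c^T x s.t. A x <= b, x >= 0' is:
  Dual:  min b^T y  s.t.  A^T y >= c,  y >= 0.

So the dual LP is:
  minimize  10y1 + 12y2 + 41y3
  subject to:
    y1 + 3y3 >= 3
    y2 + 3y3 >= 5
    y1, y2, y3 >= 0

Solving the primal: x* = (1.6667, 12).
  primal value c^T x* = 65.
Solving the dual: y* = (0, 2, 1).
  dual value b^T y* = 65.
Strong duality: c^T x* = b^T y*. Confirmed.

65


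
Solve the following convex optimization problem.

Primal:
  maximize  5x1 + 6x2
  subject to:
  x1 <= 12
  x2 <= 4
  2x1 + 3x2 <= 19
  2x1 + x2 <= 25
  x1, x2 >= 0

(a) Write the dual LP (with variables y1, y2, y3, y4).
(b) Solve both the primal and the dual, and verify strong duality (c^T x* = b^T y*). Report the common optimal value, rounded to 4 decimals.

The standard primal-dual pair for 'max c^T x s.t. A x <= b, x >= 0' is:
  Dual:  min b^T y  s.t.  A^T y >= c,  y >= 0.

So the dual LP is:
  minimize  12y1 + 4y2 + 19y3 + 25y4
  subject to:
    y1 + 2y3 + 2y4 >= 5
    y2 + 3y3 + y4 >= 6
    y1, y2, y3, y4 >= 0

Solving the primal: x* = (9.5, 0).
  primal value c^T x* = 47.5.
Solving the dual: y* = (0, 0, 2.5, 0).
  dual value b^T y* = 47.5.
Strong duality: c^T x* = b^T y*. Confirmed.

47.5


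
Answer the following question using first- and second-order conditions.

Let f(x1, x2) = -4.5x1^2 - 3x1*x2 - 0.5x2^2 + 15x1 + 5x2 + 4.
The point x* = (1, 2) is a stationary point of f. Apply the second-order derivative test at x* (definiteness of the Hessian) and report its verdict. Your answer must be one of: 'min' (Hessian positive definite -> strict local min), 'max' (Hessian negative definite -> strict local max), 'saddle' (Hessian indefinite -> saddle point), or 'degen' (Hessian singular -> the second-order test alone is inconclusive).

Compute the Hessian H = grad^2 f:
  H = [[-9, -3], [-3, -1]]
Verify stationarity: grad f(x*) = H x* + g = (0, 0).
Eigenvalues of H: -10, 0.
H has a zero eigenvalue (singular; negative semidefinite but not definite), so H is neither positive definite, negative definite, nor indefinite. The second-order test alone is inconclusive -> degen.
(Indeed, f is constant along the null direction of H through x*, so x* is not a strict local extremum.)

degen


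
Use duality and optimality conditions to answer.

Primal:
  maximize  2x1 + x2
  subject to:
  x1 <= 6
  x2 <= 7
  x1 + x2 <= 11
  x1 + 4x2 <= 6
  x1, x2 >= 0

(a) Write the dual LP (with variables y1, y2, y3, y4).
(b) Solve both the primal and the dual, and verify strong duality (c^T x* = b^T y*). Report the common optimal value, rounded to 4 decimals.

The standard primal-dual pair for 'max c^T x s.t. A x <= b, x >= 0' is:
  Dual:  min b^T y  s.t.  A^T y >= c,  y >= 0.

So the dual LP is:
  minimize  6y1 + 7y2 + 11y3 + 6y4
  subject to:
    y1 + y3 + y4 >= 2
    y2 + y3 + 4y4 >= 1
    y1, y2, y3, y4 >= 0

Solving the primal: x* = (6, 0).
  primal value c^T x* = 12.
Solving the dual: y* = (1.75, 0, 0, 0.25).
  dual value b^T y* = 12.
Strong duality: c^T x* = b^T y*. Confirmed.

12


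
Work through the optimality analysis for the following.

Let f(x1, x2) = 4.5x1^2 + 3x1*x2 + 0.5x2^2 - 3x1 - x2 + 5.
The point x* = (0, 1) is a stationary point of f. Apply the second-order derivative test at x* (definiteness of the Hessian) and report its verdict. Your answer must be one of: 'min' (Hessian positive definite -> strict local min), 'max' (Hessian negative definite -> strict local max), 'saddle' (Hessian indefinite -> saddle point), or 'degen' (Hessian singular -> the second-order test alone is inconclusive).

Compute the Hessian H = grad^2 f:
  H = [[9, 3], [3, 1]]
Verify stationarity: grad f(x*) = H x* + g = (0, 0).
Eigenvalues of H: 0, 10.
H has a zero eigenvalue (singular; positive semidefinite but not definite), so H is neither positive definite, negative definite, nor indefinite. The second-order test alone is inconclusive -> degen.
(Indeed, f is constant along the null direction of H through x*, so x* is not a strict local extremum.)

degen


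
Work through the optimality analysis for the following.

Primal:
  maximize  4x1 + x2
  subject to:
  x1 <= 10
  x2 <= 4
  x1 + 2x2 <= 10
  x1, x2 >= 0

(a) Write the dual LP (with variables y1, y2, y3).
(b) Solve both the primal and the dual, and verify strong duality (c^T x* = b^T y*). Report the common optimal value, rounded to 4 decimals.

The standard primal-dual pair for 'max c^T x s.t. A x <= b, x >= 0' is:
  Dual:  min b^T y  s.t.  A^T y >= c,  y >= 0.

So the dual LP is:
  minimize  10y1 + 4y2 + 10y3
  subject to:
    y1 + y3 >= 4
    y2 + 2y3 >= 1
    y1, y2, y3 >= 0

Solving the primal: x* = (10, 0).
  primal value c^T x* = 40.
Solving the dual: y* = (3.5, 0, 0.5).
  dual value b^T y* = 40.
Strong duality: c^T x* = b^T y*. Confirmed.

40


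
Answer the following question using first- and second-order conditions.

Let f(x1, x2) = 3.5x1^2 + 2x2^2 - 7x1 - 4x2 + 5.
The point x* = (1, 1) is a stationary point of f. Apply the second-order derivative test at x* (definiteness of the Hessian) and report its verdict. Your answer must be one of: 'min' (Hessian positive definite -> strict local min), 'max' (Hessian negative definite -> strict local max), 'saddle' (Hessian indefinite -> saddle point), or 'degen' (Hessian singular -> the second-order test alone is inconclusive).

Compute the Hessian H = grad^2 f:
  H = [[7, 0], [0, 4]]
Verify stationarity: grad f(x*) = H x* + g = (0, 0).
Eigenvalues of H: 4, 7.
Both eigenvalues > 0, so H is positive definite -> x* is a strict local min.

min


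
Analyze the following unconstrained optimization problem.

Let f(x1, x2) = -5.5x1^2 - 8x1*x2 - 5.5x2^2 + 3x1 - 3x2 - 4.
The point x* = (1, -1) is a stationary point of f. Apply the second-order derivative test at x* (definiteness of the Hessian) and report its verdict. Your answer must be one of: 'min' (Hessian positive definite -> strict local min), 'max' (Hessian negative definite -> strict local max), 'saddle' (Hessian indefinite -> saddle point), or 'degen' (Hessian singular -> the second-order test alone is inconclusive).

Compute the Hessian H = grad^2 f:
  H = [[-11, -8], [-8, -11]]
Verify stationarity: grad f(x*) = H x* + g = (0, 0).
Eigenvalues of H: -19, -3.
Both eigenvalues < 0, so H is negative definite -> x* is a strict local max.

max


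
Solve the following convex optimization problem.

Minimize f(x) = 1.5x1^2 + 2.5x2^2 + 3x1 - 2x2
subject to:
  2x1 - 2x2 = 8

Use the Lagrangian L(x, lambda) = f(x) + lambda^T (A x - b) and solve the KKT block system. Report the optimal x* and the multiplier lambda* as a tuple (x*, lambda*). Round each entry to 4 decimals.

Form the Lagrangian:
  L(x, lambda) = (1/2) x^T Q x + c^T x + lambda^T (A x - b)
Stationarity (grad_x L = 0): Q x + c + A^T lambda = 0.
Primal feasibility: A x = b.

This gives the KKT block system:
  [ Q   A^T ] [ x     ]   [-c ]
  [ A    0  ] [ lambda ] = [ b ]

Solving the linear system:
  x*      = (2.375, -1.625)
  lambda* = (-5.0625)
  f(x*)   = 25.4375

x* = (2.375, -1.625), lambda* = (-5.0625)


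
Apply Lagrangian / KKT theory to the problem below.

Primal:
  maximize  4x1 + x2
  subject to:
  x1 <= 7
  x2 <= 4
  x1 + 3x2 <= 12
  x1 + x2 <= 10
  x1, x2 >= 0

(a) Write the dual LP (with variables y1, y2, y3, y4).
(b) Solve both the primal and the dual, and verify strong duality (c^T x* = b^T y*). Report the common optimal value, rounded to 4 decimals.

The standard primal-dual pair for 'max c^T x s.t. A x <= b, x >= 0' is:
  Dual:  min b^T y  s.t.  A^T y >= c,  y >= 0.

So the dual LP is:
  minimize  7y1 + 4y2 + 12y3 + 10y4
  subject to:
    y1 + y3 + y4 >= 4
    y2 + 3y3 + y4 >= 1
    y1, y2, y3, y4 >= 0

Solving the primal: x* = (7, 1.6667).
  primal value c^T x* = 29.6667.
Solving the dual: y* = (3.6667, 0, 0.3333, 0).
  dual value b^T y* = 29.6667.
Strong duality: c^T x* = b^T y*. Confirmed.

29.6667


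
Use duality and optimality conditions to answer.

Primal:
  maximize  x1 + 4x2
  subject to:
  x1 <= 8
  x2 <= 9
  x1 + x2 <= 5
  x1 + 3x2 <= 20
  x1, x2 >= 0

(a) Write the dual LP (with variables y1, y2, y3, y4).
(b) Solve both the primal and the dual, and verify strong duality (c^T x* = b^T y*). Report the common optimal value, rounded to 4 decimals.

The standard primal-dual pair for 'max c^T x s.t. A x <= b, x >= 0' is:
  Dual:  min b^T y  s.t.  A^T y >= c,  y >= 0.

So the dual LP is:
  minimize  8y1 + 9y2 + 5y3 + 20y4
  subject to:
    y1 + y3 + y4 >= 1
    y2 + y3 + 3y4 >= 4
    y1, y2, y3, y4 >= 0

Solving the primal: x* = (0, 5).
  primal value c^T x* = 20.
Solving the dual: y* = (0, 0, 4, 0).
  dual value b^T y* = 20.
Strong duality: c^T x* = b^T y*. Confirmed.

20


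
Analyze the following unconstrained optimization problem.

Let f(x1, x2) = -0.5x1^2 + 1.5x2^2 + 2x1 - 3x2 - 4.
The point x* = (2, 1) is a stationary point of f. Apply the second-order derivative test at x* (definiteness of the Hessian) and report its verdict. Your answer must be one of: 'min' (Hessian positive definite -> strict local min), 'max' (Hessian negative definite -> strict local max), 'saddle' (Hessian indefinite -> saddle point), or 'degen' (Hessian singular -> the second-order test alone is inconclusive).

Compute the Hessian H = grad^2 f:
  H = [[-1, 0], [0, 3]]
Verify stationarity: grad f(x*) = H x* + g = (0, 0).
Eigenvalues of H: -1, 3.
Eigenvalues have mixed signs, so H is indefinite -> x* is a saddle point.

saddle


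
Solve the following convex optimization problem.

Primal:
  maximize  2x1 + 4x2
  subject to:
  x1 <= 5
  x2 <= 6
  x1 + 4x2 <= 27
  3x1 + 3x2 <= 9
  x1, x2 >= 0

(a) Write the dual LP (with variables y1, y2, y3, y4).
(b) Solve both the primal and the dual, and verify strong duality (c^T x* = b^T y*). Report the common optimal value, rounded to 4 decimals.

The standard primal-dual pair for 'max c^T x s.t. A x <= b, x >= 0' is:
  Dual:  min b^T y  s.t.  A^T y >= c,  y >= 0.

So the dual LP is:
  minimize  5y1 + 6y2 + 27y3 + 9y4
  subject to:
    y1 + y3 + 3y4 >= 2
    y2 + 4y3 + 3y4 >= 4
    y1, y2, y3, y4 >= 0

Solving the primal: x* = (0, 3).
  primal value c^T x* = 12.
Solving the dual: y* = (0, 0, 0, 1.3333).
  dual value b^T y* = 12.
Strong duality: c^T x* = b^T y*. Confirmed.

12


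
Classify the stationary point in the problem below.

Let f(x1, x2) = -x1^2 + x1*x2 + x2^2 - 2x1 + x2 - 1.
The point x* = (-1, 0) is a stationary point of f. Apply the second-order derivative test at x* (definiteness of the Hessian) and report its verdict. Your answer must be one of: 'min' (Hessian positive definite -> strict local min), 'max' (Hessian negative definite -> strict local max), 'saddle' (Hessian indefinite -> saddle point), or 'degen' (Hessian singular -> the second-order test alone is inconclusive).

Compute the Hessian H = grad^2 f:
  H = [[-2, 1], [1, 2]]
Verify stationarity: grad f(x*) = H x* + g = (0, 0).
Eigenvalues of H: -2.2361, 2.2361.
Eigenvalues have mixed signs, so H is indefinite -> x* is a saddle point.

saddle


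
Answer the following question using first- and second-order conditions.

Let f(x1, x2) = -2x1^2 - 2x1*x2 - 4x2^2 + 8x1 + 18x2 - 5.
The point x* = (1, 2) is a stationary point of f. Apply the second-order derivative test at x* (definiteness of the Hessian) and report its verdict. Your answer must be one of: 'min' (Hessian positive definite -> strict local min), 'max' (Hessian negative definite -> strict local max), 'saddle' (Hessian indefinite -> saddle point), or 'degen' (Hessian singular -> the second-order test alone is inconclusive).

Compute the Hessian H = grad^2 f:
  H = [[-4, -2], [-2, -8]]
Verify stationarity: grad f(x*) = H x* + g = (0, 0).
Eigenvalues of H: -8.8284, -3.1716.
Both eigenvalues < 0, so H is negative definite -> x* is a strict local max.

max


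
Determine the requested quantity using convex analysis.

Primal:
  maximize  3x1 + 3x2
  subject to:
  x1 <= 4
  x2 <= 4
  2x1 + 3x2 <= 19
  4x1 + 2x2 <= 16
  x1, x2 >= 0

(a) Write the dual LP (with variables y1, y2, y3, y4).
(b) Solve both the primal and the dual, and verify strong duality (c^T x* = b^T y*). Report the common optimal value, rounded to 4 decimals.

The standard primal-dual pair for 'max c^T x s.t. A x <= b, x >= 0' is:
  Dual:  min b^T y  s.t.  A^T y >= c,  y >= 0.

So the dual LP is:
  minimize  4y1 + 4y2 + 19y3 + 16y4
  subject to:
    y1 + 2y3 + 4y4 >= 3
    y2 + 3y3 + 2y4 >= 3
    y1, y2, y3, y4 >= 0

Solving the primal: x* = (2, 4).
  primal value c^T x* = 18.
Solving the dual: y* = (0, 1.5, 0, 0.75).
  dual value b^T y* = 18.
Strong duality: c^T x* = b^T y*. Confirmed.

18


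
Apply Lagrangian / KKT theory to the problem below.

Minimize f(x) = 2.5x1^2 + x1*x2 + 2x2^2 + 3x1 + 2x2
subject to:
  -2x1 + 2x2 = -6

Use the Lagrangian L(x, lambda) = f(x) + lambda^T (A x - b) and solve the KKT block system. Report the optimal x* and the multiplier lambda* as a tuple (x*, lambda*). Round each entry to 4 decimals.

Form the Lagrangian:
  L(x, lambda) = (1/2) x^T Q x + c^T x + lambda^T (A x - b)
Stationarity (grad_x L = 0): Q x + c + A^T lambda = 0.
Primal feasibility: A x = b.

This gives the KKT block system:
  [ Q   A^T ] [ x     ]   [-c ]
  [ A    0  ] [ lambda ] = [ b ]

Solving the linear system:
  x*      = (0.9091, -2.0909)
  lambda* = (2.7273)
  f(x*)   = 7.4545

x* = (0.9091, -2.0909), lambda* = (2.7273)


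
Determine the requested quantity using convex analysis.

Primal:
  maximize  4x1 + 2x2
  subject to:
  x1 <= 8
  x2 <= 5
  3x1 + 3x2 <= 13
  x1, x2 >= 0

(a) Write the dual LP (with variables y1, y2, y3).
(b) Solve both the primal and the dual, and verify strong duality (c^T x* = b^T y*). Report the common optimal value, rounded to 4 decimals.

The standard primal-dual pair for 'max c^T x s.t. A x <= b, x >= 0' is:
  Dual:  min b^T y  s.t.  A^T y >= c,  y >= 0.

So the dual LP is:
  minimize  8y1 + 5y2 + 13y3
  subject to:
    y1 + 3y3 >= 4
    y2 + 3y3 >= 2
    y1, y2, y3 >= 0

Solving the primal: x* = (4.3333, 0).
  primal value c^T x* = 17.3333.
Solving the dual: y* = (0, 0, 1.3333).
  dual value b^T y* = 17.3333.
Strong duality: c^T x* = b^T y*. Confirmed.

17.3333


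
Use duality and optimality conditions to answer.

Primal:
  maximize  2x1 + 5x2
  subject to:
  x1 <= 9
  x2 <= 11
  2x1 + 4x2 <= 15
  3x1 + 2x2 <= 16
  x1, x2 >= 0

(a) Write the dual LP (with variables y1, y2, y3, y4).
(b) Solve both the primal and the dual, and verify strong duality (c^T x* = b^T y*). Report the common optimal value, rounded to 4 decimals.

The standard primal-dual pair for 'max c^T x s.t. A x <= b, x >= 0' is:
  Dual:  min b^T y  s.t.  A^T y >= c,  y >= 0.

So the dual LP is:
  minimize  9y1 + 11y2 + 15y3 + 16y4
  subject to:
    y1 + 2y3 + 3y4 >= 2
    y2 + 4y3 + 2y4 >= 5
    y1, y2, y3, y4 >= 0

Solving the primal: x* = (0, 3.75).
  primal value c^T x* = 18.75.
Solving the dual: y* = (0, 0, 1.25, 0).
  dual value b^T y* = 18.75.
Strong duality: c^T x* = b^T y*. Confirmed.

18.75
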